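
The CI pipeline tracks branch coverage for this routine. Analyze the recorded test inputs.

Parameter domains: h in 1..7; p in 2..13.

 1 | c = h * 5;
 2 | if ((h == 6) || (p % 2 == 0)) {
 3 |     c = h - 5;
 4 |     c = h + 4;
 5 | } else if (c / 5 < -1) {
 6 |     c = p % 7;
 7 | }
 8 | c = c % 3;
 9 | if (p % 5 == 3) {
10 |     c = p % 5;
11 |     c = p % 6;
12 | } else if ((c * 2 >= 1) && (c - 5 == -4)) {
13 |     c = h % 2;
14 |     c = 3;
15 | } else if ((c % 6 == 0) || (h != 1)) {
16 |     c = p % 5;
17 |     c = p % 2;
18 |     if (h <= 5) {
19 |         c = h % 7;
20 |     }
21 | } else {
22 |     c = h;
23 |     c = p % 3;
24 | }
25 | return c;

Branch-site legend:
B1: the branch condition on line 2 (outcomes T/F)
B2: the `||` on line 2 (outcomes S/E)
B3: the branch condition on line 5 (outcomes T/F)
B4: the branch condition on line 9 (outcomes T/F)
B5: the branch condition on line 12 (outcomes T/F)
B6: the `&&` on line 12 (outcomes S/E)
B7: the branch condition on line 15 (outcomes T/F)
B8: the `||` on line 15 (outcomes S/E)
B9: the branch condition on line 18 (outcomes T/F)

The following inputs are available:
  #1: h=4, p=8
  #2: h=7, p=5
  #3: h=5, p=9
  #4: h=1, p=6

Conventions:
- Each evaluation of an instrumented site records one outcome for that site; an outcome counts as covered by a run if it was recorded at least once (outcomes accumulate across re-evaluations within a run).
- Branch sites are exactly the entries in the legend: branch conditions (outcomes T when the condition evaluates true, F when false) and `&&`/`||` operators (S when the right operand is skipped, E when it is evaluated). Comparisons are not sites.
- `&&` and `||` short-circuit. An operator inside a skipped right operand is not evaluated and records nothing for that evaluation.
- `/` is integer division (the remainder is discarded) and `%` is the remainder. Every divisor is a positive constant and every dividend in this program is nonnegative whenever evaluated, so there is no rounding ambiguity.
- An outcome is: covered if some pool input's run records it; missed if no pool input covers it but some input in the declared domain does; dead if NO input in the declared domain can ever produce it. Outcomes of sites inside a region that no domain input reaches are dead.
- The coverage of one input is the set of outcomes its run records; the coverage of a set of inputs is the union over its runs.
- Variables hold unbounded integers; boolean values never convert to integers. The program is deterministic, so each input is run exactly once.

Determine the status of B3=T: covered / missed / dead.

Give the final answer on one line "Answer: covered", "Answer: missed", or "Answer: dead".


no pool input records B3=T
checking all 84 inputs in the declared domain: B3=T is never recorded -> dead
Answer: dead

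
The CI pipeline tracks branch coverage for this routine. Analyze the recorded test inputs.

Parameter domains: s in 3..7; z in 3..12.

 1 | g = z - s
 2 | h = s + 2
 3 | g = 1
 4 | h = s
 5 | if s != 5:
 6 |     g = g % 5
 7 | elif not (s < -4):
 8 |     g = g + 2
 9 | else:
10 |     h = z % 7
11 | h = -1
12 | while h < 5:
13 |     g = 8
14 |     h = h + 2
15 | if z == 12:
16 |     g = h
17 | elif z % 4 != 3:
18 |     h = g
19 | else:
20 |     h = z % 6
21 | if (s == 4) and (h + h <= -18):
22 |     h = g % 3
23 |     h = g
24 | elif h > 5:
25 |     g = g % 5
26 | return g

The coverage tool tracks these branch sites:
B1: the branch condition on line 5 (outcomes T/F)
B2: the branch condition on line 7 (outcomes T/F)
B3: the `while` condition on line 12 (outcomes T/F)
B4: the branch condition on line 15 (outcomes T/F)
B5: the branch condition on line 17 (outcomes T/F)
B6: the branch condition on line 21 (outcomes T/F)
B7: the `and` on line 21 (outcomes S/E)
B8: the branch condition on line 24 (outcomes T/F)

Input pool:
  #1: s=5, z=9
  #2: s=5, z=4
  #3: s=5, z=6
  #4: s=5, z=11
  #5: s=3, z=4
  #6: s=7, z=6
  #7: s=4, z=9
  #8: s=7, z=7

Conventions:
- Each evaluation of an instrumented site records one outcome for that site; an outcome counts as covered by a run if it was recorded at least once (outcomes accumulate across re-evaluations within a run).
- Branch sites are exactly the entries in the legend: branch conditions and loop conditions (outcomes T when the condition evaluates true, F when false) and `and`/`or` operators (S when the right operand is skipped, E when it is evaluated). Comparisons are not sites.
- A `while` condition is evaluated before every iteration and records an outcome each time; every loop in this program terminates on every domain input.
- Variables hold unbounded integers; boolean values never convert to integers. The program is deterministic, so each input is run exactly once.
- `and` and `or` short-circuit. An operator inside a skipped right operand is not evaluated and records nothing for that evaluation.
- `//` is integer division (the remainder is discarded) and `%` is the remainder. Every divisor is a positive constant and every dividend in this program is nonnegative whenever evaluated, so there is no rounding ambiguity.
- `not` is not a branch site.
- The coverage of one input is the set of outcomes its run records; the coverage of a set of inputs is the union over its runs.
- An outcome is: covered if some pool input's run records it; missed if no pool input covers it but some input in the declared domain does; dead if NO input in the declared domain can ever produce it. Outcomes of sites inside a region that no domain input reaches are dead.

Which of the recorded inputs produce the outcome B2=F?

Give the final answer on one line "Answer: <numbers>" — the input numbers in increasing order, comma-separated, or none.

input #1 (s=5, z=9): does not record B2=F
input #2 (s=5, z=4): does not record B2=F
input #3 (s=5, z=6): does not record B2=F
input #4 (s=5, z=11): does not record B2=F
input #5 (s=3, z=4): does not record B2=F
input #6 (s=7, z=6): does not record B2=F
input #7 (s=4, z=9): does not record B2=F
input #8 (s=7, z=7): does not record B2=F

Answer: none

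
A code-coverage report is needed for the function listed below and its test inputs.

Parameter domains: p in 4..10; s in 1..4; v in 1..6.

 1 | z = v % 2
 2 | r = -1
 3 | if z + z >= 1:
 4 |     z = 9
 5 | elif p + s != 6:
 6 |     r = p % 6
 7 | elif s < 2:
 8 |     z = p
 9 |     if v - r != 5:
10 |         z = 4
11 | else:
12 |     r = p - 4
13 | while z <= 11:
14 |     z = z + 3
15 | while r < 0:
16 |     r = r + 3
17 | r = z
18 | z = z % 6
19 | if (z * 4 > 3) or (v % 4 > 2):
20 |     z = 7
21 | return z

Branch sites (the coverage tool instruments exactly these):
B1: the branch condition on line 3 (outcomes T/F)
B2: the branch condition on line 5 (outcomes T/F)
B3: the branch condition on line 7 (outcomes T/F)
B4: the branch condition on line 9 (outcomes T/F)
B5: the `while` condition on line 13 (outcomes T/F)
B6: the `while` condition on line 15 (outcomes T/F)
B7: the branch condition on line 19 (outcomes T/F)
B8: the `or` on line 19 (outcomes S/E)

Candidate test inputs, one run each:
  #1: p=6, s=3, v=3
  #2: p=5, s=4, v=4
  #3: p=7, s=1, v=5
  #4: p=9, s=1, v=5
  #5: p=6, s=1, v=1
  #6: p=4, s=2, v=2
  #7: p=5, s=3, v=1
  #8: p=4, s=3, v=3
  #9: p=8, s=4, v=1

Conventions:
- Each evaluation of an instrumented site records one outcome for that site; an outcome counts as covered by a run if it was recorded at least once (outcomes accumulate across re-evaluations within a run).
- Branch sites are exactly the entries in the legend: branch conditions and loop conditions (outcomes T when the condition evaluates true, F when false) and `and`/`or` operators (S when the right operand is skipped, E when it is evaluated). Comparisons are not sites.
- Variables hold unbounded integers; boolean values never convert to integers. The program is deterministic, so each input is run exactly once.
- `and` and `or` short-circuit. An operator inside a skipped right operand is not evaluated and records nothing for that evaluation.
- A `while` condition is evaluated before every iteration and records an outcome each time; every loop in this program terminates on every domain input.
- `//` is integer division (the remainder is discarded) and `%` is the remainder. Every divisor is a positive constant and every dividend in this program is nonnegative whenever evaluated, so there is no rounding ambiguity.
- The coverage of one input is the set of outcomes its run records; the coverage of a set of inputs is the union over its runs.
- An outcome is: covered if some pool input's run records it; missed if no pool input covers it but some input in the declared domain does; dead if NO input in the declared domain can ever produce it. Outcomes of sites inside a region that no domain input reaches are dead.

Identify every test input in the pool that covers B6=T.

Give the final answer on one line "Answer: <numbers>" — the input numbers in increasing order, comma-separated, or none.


input #1 (p=6, s=3, v=3): produces B6=T
input #2 (p=5, s=4, v=4): does not produce B6=T
input #3 (p=7, s=1, v=5): produces B6=T
input #4 (p=9, s=1, v=5): produces B6=T
input #5 (p=6, s=1, v=1): produces B6=T
input #6 (p=4, s=2, v=2): does not produce B6=T
input #7 (p=5, s=3, v=1): produces B6=T
input #8 (p=4, s=3, v=3): produces B6=T
input #9 (p=8, s=4, v=1): produces B6=T
Answer: 1, 3, 4, 5, 7, 8, 9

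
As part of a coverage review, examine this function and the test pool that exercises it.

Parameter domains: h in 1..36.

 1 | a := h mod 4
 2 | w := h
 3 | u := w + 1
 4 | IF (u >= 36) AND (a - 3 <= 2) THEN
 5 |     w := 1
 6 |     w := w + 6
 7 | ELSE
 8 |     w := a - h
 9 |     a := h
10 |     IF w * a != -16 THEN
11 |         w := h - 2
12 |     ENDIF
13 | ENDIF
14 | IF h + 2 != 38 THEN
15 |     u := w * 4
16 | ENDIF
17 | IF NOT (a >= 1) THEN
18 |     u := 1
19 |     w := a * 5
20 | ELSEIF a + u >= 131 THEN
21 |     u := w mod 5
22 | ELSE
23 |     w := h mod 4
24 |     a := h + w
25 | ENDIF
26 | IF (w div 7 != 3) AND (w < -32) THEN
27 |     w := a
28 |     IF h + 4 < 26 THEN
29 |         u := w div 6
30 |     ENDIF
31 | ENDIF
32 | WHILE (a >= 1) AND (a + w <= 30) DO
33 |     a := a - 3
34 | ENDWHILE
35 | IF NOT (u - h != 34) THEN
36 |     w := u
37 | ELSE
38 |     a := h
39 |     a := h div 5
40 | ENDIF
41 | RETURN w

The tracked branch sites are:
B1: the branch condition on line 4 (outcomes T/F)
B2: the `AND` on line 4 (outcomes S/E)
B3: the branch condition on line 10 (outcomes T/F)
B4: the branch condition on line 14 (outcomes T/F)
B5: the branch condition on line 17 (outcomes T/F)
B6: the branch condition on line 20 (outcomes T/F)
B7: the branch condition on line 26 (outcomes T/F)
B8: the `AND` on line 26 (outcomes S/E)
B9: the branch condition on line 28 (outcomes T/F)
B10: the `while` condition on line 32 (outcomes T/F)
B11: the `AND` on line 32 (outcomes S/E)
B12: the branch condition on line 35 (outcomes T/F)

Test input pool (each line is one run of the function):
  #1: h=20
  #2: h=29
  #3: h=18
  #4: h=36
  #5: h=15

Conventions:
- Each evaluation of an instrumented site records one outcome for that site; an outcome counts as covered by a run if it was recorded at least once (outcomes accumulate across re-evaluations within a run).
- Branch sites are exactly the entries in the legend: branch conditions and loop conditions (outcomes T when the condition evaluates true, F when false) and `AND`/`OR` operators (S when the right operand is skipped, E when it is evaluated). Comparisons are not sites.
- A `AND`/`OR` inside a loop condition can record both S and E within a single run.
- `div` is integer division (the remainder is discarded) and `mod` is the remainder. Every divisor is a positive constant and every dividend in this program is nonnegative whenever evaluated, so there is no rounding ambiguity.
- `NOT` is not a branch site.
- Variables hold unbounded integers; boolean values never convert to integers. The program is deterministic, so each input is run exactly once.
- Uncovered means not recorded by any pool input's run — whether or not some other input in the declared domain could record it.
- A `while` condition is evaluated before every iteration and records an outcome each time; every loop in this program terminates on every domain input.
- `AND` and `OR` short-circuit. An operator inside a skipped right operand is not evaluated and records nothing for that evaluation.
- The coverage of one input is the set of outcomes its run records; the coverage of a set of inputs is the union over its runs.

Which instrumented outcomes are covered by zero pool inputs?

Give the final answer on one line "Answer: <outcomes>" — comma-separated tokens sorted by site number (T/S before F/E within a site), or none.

input #1 (h=20): events B2->S, B1->F, B3->T, B4->T, B5->F, B6->F, B8->E, B7->F, B11->E, B10->T, B11->E, B10->T, B11->E, B10->T, ...; covers B1=F, B2=S, B3=T, B4=T, B5=F, B6=F, B7=F, B8=E, B10=T, B10=F, B11=S, B11=E, B12=F
input #2 (h=29): events B2->S, B1->F, B3->T, B4->T, B5->F, B6->T, B8->S, B7->F, B11->E, B10->F, B12->F; covers B1=F, B2=S, B3=T, B4=T, B5=F, B6=T, B7=F, B8=S, B10=F, B11=E, B12=F
input #3 (h=18): events B2->S, B1->F, B3->T, B4->T, B5->F, B6->F, B8->E, B7->F, B11->E, B10->T, B11->E, B10->T, B11->E, B10->T, ...; covers B1=F, B2=S, B3=T, B4=T, B5=F, B6=F, B7=F, B8=E, B10=T, B10=F, B11=S, B11=E, B12=F
input #4 (h=36): events B2->E, B1->T, B4->F, B5->T, B8->E, B7->F, B11->S, B10->F, B12->F; covers B1=T, B2=E, B4=F, B5=T, B7=F, B8=E, B10=F, B11=S, B12=F
input #5 (h=15): events B2->S, B1->F, B3->T, B4->T, B5->F, B6->F, B8->E, B7->F, B11->E, B10->T, B11->E, B10->T, B11->E, B10->T, ...; covers B1=F, B2=S, B3=T, B4=T, B5=F, B6=F, B7=F, B8=E, B10=T, B10=F, B11=S, B11=E, B12=F
union over the pool: B1=T, B1=F, B2=S, B2=E, B3=T, B4=T, B4=F, B5=T, B5=F, B6=T, B6=F, B7=F, B8=S, B8=E, B10=T, B10=F, B11=S, B11=E, B12=F
uncovered (5 of 24): B3=F, B7=T, B9=T, B9=F, B12=T

Answer: B3=F, B7=T, B9=T, B9=F, B12=T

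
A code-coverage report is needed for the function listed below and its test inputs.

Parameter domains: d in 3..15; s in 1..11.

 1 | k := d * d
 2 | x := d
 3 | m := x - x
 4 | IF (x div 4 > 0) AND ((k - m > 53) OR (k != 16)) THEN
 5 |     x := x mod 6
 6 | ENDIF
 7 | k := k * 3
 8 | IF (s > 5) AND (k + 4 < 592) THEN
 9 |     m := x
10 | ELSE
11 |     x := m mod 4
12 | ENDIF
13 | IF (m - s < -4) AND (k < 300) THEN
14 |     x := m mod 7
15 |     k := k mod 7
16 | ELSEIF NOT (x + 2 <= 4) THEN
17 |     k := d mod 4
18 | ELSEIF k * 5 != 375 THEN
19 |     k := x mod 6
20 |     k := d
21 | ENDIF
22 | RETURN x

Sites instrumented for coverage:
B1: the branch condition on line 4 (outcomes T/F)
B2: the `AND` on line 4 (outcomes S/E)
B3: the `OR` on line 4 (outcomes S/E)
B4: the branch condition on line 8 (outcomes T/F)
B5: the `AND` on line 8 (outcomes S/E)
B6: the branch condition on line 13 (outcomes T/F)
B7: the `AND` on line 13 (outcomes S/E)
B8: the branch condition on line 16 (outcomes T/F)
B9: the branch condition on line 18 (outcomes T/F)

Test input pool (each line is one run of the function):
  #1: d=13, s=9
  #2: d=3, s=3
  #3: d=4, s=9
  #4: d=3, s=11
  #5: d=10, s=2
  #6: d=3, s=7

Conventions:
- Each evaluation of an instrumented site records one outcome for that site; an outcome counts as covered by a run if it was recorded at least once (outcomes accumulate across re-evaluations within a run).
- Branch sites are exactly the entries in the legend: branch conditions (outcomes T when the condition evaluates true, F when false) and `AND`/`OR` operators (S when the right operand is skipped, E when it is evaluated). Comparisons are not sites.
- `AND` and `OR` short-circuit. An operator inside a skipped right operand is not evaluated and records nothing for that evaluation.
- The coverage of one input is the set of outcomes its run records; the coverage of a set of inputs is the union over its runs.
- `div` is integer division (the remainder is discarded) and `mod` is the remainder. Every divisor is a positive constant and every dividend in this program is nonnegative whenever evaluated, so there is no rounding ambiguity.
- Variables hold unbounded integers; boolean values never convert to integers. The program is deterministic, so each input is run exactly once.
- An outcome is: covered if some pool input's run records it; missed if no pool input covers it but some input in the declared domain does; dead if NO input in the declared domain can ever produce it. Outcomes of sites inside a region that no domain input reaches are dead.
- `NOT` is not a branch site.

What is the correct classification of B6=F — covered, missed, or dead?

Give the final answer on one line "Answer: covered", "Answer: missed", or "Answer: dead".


B6=F is recorded by pool input(s) 1, 2, 5, 6 -> covered
Answer: covered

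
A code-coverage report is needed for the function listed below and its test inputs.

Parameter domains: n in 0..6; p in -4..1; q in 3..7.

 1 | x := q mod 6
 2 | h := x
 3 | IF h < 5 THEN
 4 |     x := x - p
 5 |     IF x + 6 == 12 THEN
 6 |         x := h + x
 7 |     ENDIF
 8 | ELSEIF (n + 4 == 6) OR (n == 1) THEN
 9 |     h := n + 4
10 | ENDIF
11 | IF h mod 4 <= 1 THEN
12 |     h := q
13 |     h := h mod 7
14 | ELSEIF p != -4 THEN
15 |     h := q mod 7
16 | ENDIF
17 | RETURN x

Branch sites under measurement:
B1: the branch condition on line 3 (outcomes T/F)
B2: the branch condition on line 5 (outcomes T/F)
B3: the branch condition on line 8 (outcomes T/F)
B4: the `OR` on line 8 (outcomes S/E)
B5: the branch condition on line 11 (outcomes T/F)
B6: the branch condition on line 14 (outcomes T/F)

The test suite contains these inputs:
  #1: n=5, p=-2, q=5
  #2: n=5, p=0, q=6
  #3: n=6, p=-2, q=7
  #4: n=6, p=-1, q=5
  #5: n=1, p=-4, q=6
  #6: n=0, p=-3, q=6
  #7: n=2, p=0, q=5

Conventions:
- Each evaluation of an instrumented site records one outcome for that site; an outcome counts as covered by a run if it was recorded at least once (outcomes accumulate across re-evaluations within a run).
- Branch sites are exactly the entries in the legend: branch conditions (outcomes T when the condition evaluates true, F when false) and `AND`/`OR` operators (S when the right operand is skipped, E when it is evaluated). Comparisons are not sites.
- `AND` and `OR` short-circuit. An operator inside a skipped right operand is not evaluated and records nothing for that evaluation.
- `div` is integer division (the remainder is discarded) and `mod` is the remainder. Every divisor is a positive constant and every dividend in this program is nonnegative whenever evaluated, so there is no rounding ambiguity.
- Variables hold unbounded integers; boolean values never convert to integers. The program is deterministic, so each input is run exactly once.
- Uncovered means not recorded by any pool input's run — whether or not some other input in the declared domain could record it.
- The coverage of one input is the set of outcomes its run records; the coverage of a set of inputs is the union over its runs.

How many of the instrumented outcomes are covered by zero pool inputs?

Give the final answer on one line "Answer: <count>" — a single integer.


#1 (n=5, p=-2, q=5) -> B1->F, B4->E, B3->F, B5->T; covered: B1=F, B3=F, B4=E, B5=T
#2 (n=5, p=0, q=6) -> B1->T, B2->F, B5->T; covered: B1=T, B2=F, B5=T
#3 (n=6, p=-2, q=7) -> B1->T, B2->F, B5->T; covered: B1=T, B2=F, B5=T
#4 (n=6, p=-1, q=5) -> B1->F, B4->E, B3->F, B5->T; covered: B1=F, B3=F, B4=E, B5=T
#5 (n=1, p=-4, q=6) -> B1->T, B2->F, B5->T; covered: B1=T, B2=F, B5=T
#6 (n=0, p=-3, q=6) -> B1->T, B2->F, B5->T; covered: B1=T, B2=F, B5=T
#7 (n=2, p=0, q=5) -> B1->F, B4->S, B3->T, B5->F, B6->T; covered: B1=F, B3=T, B4=S, B5=F, B6=T
union over the pool: B1=T, B1=F, B2=F, B3=T, B3=F, B4=S, B4=E, B5=T, B5=F, B6=T
uncovered (2 of 12): B2=T, B6=F
Answer: 2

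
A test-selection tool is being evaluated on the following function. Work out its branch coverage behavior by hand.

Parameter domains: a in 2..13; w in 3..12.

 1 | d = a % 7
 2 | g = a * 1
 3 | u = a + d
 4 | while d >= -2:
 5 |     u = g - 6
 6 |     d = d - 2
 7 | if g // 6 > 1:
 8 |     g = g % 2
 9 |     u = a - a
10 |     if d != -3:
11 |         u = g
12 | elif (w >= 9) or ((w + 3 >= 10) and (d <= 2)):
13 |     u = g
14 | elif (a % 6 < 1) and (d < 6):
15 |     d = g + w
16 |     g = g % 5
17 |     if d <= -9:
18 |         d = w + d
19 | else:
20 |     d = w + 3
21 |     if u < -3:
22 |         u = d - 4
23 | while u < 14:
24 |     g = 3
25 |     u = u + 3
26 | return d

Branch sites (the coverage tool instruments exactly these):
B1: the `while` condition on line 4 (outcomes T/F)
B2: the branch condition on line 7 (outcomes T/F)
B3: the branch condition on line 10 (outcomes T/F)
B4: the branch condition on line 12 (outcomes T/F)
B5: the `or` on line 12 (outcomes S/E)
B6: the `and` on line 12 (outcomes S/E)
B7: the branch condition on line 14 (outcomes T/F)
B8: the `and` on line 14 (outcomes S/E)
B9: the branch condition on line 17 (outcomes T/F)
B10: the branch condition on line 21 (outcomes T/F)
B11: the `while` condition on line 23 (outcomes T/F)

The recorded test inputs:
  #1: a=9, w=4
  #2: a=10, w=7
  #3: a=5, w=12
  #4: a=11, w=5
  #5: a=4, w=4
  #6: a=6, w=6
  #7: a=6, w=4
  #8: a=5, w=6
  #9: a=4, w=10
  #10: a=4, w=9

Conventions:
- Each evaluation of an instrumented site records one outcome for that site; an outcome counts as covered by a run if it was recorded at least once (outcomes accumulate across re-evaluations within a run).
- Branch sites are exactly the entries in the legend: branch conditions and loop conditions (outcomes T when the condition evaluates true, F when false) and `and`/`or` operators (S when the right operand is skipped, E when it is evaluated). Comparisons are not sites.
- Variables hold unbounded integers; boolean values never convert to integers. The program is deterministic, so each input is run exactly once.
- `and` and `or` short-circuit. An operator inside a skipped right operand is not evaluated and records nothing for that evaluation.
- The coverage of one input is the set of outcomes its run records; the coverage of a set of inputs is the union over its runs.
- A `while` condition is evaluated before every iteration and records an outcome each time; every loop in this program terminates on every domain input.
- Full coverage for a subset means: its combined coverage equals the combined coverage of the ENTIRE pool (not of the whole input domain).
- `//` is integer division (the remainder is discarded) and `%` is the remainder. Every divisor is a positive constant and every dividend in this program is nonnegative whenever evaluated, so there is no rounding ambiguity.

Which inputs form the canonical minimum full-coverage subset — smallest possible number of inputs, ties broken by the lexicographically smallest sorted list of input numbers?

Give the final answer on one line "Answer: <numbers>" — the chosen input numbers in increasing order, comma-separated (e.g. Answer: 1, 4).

input #1 (a=9, w=4): covers B1=T, B1=F, B2=F, B4=F, B5=E, B6=S, B7=F, B8=S, B10=F, B11=T, B11=F
input #2 (a=10, w=7): covers B1=T, B1=F, B2=F, B4=T, B5=E, B6=E, B11=T, B11=F
input #3 (a=5, w=12): covers B1=T, B1=F, B2=F, B4=T, B5=S, B11=T, B11=F
input #4 (a=11, w=5): covers B1=T, B1=F, B2=F, B4=F, B5=E, B6=S, B7=F, B8=S, B10=F, B11=T, B11=F
input #5 (a=4, w=4): covers B1=T, B1=F, B2=F, B4=F, B5=E, B6=S, B7=F, B8=S, B10=F, B11=T, B11=F
input #6 (a=6, w=6): covers B1=T, B1=F, B2=F, B4=F, B5=E, B6=S, B7=T, B8=E, B9=F, B11=T, B11=F
input #7 (a=6, w=4): covers B1=T, B1=F, B2=F, B4=F, B5=E, B6=S, B7=T, B8=E, B9=F, B11=T, B11=F
input #8 (a=5, w=6): covers B1=T, B1=F, B2=F, B4=F, B5=E, B6=S, B7=F, B8=S, B10=F, B11=T, B11=F
input #9 (a=4, w=10): covers B1=T, B1=F, B2=F, B4=T, B5=S, B11=T, B11=F
input #10 (a=4, w=9): covers B1=T, B1=F, B2=F, B4=T, B5=S, B11=T, B11=F
together the pool reaches 17 outcomes: B1=T, B1=F, B2=F, B4=T, B4=F, B5=S, B5=E, B6=S, B6=E, B7=T, B7=F, B8=S, B8=E, B9=F, B10=F, B11=T, B11=F
every size-1 subset falls short of the 17 outcomes (best: 11/17)
every size-2 subset falls short of the 17 outcomes (best: 14/17)
every size-3 subset falls short of the 17 outcomes (best: 16/17)
size 4: inputs {1, 2, 3, 6} cover all 17 outcomes, and no lexicographically smaller subset of this size does

Answer: 1, 2, 3, 6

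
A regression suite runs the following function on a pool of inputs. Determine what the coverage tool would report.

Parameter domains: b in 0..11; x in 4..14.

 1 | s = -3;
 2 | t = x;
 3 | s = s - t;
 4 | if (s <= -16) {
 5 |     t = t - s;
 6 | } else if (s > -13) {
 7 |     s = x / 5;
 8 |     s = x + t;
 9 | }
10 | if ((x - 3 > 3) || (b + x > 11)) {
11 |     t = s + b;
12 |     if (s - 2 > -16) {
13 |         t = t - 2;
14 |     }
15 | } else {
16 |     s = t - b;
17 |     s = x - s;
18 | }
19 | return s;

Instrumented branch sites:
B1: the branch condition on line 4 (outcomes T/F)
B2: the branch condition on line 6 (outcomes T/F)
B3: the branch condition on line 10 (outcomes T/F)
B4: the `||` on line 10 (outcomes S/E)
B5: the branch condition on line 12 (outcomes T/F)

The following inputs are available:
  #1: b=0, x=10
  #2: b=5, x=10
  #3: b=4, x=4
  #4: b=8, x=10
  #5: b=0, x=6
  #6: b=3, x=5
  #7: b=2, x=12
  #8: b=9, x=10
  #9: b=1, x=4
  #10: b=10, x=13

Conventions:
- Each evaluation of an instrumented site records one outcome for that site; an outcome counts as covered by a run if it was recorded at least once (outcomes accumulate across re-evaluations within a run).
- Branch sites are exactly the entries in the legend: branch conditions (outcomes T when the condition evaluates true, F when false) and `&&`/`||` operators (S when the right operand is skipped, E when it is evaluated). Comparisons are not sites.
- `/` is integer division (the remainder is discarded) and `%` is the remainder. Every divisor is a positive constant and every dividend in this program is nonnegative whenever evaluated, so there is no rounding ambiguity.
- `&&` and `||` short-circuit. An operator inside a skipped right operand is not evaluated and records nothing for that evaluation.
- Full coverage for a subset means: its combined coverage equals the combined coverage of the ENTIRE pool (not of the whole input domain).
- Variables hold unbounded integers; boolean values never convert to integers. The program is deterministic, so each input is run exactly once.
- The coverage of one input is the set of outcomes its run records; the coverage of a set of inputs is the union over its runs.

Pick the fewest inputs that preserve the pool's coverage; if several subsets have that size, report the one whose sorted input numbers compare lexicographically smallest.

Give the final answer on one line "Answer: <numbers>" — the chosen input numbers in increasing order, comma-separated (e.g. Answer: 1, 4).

#1 (b=0, x=10) -> covered: B1=F, B2=F, B3=T, B4=S, B5=T
#2 (b=5, x=10) -> covered: B1=F, B2=F, B3=T, B4=S, B5=T
#3 (b=4, x=4) -> covered: B1=F, B2=T, B3=F, B4=E
#4 (b=8, x=10) -> covered: B1=F, B2=F, B3=T, B4=S, B5=T
#5 (b=0, x=6) -> covered: B1=F, B2=T, B3=F, B4=E
#6 (b=3, x=5) -> covered: B1=F, B2=T, B3=F, B4=E
#7 (b=2, x=12) -> covered: B1=F, B2=F, B3=T, B4=S, B5=F
#8 (b=9, x=10) -> covered: B1=F, B2=F, B3=T, B4=S, B5=T
#9 (b=1, x=4) -> covered: B1=F, B2=T, B3=F, B4=E
#10 (b=10, x=13) -> covered: B1=T, B3=T, B4=S, B5=F
union over all inputs: B1=T, B1=F, B2=T, B2=F, B3=T, B3=F, B4=S, B4=E, B5=T, B5=F (10 outcomes)
every size-1 subset falls short of the 10 outcomes (best: 5/10)
every size-2 subset falls short of the 10 outcomes (best: 8/10)
inputs {1, 3, 10} (size 3) cover everything; no size-3 subset with a lexicographically smaller index list covers all 10

Answer: 1, 3, 10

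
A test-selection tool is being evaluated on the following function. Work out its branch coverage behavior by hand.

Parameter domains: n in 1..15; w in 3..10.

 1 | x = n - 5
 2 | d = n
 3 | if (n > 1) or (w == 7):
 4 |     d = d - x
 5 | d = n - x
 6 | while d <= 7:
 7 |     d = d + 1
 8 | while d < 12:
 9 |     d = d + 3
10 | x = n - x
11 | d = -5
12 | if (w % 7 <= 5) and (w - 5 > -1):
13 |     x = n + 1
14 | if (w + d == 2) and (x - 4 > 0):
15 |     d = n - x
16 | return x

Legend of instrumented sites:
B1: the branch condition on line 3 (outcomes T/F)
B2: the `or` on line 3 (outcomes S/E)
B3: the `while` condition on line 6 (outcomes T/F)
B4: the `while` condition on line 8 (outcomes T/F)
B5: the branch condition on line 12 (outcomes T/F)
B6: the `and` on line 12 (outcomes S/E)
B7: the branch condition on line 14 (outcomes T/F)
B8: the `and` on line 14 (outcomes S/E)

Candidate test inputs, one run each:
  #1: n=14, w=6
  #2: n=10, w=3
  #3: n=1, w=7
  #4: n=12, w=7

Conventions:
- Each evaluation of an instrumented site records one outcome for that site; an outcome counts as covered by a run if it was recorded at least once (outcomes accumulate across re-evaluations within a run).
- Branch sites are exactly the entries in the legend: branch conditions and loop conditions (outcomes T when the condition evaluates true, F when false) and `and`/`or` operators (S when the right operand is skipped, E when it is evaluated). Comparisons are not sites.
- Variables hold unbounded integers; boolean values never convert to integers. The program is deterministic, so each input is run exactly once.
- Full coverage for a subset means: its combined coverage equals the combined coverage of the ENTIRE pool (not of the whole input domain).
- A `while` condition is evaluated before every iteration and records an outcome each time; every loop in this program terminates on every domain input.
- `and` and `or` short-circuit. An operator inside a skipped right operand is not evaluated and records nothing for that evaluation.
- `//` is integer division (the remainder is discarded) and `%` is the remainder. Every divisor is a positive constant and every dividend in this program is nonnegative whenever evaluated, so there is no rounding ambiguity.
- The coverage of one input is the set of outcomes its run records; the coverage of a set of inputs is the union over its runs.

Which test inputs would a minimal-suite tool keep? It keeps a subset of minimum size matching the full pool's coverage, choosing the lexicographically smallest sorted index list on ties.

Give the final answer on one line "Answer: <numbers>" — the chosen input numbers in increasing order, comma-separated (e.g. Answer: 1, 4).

run #1 (n=14, w=6) runs B2->S, B1->T, B3->T, B3->T, B3->T, B3->F, B4->T, B4->T, B4->F, B6->S, B5->F, B8->S, B7->F; records B1=T, B2=S, B3=T, B3=F, B4=T, B4=F, B5=F, B6=S, B7=F, B8=S
run #2 (n=10, w=3) runs B2->S, B1->T, B3->T, B3->T, B3->T, B3->F, B4->T, B4->T, B4->F, B6->E, B5->F, B8->S, B7->F; records B1=T, B2=S, B3=T, B3=F, B4=T, B4=F, B5=F, B6=E, B7=F, B8=S
run #3 (n=1, w=7) runs B2->E, B1->T, B3->T, B3->T, B3->T, B3->F, B4->T, B4->T, B4->F, B6->E, B5->T, B8->E, B7->F; records B1=T, B2=E, B3=T, B3=F, B4=T, B4=F, B5=T, B6=E, B7=F, B8=E
run #4 (n=12, w=7) runs B2->S, B1->T, B3->T, B3->T, B3->T, B3->F, B4->T, B4->T, B4->F, B6->E, B5->T, B8->E, B7->T; records B1=T, B2=S, B3=T, B3=F, B4=T, B4=F, B5=T, B6=E, B7=T, B8=E
union over all inputs: B1=T, B2=S, B2=E, B3=T, B3=F, B4=T, B4=F, B5=T, B5=F, B6=S, B6=E, B7=T, B7=F, B8=S, B8=E (15 outcomes)
every size-1 subset falls short of the 15 outcomes (best: 10/15)
every size-2 subset falls short of the 15 outcomes (best: 14/15)
size 3: inputs {1, 3, 4} cover all 15 outcomes, and no lexicographically smaller subset of this size does

Answer: 1, 3, 4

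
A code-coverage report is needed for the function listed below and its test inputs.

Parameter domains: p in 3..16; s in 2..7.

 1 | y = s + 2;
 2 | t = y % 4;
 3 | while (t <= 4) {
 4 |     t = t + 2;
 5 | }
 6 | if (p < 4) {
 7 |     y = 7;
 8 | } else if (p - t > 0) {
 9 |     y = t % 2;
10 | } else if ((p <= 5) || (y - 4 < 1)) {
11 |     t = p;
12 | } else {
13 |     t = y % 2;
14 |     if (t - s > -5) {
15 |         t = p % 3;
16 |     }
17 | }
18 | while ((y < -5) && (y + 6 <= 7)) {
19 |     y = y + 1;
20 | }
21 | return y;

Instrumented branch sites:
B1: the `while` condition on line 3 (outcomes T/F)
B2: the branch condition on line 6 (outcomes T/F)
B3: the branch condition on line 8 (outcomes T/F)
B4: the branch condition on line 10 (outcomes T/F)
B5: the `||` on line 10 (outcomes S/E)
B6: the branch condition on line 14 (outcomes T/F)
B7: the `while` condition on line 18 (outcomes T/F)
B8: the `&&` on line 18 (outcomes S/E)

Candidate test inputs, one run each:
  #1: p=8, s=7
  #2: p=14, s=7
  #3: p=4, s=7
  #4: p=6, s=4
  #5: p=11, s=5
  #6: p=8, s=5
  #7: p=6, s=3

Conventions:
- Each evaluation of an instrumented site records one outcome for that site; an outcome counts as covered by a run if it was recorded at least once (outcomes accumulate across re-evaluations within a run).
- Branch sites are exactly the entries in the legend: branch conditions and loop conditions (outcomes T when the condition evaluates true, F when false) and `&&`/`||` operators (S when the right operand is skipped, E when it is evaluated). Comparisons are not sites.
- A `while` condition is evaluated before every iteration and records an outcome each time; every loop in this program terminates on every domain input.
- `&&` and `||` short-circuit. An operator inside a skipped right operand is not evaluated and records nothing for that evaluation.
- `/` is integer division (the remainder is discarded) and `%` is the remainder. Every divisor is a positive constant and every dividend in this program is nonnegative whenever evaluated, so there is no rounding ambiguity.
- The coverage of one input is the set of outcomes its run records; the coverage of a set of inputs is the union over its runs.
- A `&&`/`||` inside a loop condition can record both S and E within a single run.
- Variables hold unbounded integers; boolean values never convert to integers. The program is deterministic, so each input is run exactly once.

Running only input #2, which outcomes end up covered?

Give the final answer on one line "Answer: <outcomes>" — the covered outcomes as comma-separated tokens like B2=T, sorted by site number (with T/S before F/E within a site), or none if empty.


Tracing the run of input #2 (p=14, s=7):
  B1->T, B1->T, B1->F, B2->F, B3->T, B8->S, B7->F
collecting distinct outcomes: B1=T, B1=F, B2=F, B3=T, B7=F, B8=S
Answer: B1=T, B1=F, B2=F, B3=T, B7=F, B8=S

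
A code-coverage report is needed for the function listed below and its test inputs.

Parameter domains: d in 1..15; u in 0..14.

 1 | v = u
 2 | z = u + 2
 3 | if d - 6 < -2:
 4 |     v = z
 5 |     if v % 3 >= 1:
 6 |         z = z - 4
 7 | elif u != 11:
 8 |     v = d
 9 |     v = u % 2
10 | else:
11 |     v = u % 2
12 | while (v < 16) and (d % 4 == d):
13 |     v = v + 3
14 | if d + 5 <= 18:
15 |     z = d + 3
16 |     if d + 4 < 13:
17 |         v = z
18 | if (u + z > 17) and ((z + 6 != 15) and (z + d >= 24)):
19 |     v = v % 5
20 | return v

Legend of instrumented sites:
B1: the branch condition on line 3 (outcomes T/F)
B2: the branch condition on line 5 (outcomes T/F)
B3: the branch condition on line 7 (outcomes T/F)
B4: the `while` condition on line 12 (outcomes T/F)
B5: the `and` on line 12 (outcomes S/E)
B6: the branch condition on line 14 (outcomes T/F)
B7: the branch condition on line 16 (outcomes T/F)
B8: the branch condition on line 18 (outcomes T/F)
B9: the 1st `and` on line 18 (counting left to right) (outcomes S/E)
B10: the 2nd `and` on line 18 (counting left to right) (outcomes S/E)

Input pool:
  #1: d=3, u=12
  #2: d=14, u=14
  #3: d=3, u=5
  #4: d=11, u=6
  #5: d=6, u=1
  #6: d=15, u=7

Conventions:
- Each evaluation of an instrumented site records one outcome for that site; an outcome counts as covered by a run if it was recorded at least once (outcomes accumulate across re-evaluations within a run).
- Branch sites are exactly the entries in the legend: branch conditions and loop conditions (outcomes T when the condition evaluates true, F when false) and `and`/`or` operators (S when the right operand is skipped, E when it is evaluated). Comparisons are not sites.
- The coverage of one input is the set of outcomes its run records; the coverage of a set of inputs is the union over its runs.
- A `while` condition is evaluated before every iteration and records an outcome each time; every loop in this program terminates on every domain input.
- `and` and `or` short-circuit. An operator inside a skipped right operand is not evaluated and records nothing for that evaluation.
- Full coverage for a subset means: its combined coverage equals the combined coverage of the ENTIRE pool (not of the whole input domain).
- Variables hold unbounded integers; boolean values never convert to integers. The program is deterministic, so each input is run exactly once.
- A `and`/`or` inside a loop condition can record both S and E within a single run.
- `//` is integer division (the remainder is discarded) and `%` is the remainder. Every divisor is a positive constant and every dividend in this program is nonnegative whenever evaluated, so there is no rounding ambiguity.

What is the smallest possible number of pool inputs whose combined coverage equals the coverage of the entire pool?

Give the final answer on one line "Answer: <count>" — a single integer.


test 1 (d=3, u=12) fires B1->T, B2->T, B5->E, B4->T, B5->S, B4->F, B6->T, B7->T, B9->E, B10->E, B8->F; hits B1=T, B2=T, B4=T, B4=F, B5=S, B5=E, B6=T, B7=T, B8=F, B9=E, B10=E
test 2 (d=14, u=14) fires B1->F, B3->T, B5->E, B4->F, B6->F, B9->E, B10->E, B8->T; hits B1=F, B3=T, B4=F, B5=E, B6=F, B8=T, B9=E, B10=E
test 3 (d=3, u=5) fires B1->T, B2->T, B5->E, B4->T, B5->E, B4->T, B5->E, B4->T, B5->S, B4->F, B6->T, B7->T, B9->S, B8->F; hits B1=T, B2=T, B4=T, B4=F, B5=S, B5=E, B6=T, B7=T, B8=F, B9=S
test 4 (d=11, u=6) fires B1->F, B3->T, B5->E, B4->F, B6->T, B7->F, B9->E, B10->E, B8->T; hits B1=F, B3=T, B4=F, B5=E, B6=T, B7=F, B8=T, B9=E, B10=E
test 5 (d=6, u=1) fires B1->F, B3->T, B5->E, B4->F, B6->T, B7->T, B9->S, B8->F; hits B1=F, B3=T, B4=F, B5=E, B6=T, B7=T, B8=F, B9=S
test 6 (d=15, u=7) fires B1->F, B3->T, B5->E, B4->F, B6->F, B9->S, B8->F; hits B1=F, B3=T, B4=F, B5=E, B6=F, B8=F, B9=S
the full pool covers 17 outcomes: B1=T, B1=F, B2=T, B3=T, B4=T, B4=F, B5=S, B5=E, B6=T, B6=F, B7=T, B7=F, B8=T, B8=F, B9=S, B9=E, B10=E
checked all size-1 subsets: none covers 17 outcomes (max 11/17)
checked all size-2 subsets: none covers 17 outcomes (max 16/17)
size 3: inputs {1, 4, 6} cover all 17 outcomes, and no lexicographically smaller subset of this size does
Answer: 3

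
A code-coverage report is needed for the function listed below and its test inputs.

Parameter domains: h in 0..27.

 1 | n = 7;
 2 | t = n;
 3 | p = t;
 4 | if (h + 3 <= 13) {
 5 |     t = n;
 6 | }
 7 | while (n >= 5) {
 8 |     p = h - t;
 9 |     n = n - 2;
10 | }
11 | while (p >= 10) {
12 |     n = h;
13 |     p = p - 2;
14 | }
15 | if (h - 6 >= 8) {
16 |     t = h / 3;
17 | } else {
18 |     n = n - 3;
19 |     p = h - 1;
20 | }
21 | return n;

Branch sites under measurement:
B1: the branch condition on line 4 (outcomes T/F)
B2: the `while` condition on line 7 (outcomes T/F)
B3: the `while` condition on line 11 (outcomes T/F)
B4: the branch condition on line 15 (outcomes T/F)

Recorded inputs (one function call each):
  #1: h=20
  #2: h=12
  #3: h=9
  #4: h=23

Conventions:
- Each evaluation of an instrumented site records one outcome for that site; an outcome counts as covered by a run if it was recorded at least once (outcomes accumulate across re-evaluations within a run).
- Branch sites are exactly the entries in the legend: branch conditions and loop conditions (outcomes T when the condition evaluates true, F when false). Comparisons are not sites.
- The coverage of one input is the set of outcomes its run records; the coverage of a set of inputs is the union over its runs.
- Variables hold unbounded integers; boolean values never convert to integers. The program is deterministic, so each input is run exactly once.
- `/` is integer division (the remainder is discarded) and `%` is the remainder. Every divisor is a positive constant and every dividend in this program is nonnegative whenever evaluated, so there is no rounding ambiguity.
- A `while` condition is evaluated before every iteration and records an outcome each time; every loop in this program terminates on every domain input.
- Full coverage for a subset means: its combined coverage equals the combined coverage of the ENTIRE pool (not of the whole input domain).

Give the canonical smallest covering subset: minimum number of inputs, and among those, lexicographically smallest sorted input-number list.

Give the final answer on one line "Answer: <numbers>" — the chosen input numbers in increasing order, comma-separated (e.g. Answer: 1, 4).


#1 (h=20) -> covered: B1=F, B2=T, B2=F, B3=T, B3=F, B4=T
#2 (h=12) -> covered: B1=F, B2=T, B2=F, B3=F, B4=F
#3 (h=9) -> covered: B1=T, B2=T, B2=F, B3=F, B4=F
#4 (h=23) -> covered: B1=F, B2=T, B2=F, B3=T, B3=F, B4=T
pool-wide coverage (8 outcomes): B1=T, B1=F, B2=T, B2=F, B3=T, B3=F, B4=T, B4=F
no size-1 subset reaches all 8 outcomes (best union: 6/8)
size 2: inputs {1, 3} cover all 8 outcomes, and no lexicographically smaller subset of this size does
Answer: 1, 3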